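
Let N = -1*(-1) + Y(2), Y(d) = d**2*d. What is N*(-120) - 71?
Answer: -1151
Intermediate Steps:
Y(d) = d**3
N = 9 (N = -1*(-1) + 2**3 = 1 + 8 = 9)
N*(-120) - 71 = 9*(-120) - 71 = -1080 - 71 = -1151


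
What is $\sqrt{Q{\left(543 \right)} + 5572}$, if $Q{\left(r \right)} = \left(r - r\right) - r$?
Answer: $\sqrt{5029} \approx 70.915$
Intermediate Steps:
$Q{\left(r \right)} = - r$ ($Q{\left(r \right)} = 0 - r = - r$)
$\sqrt{Q{\left(543 \right)} + 5572} = \sqrt{\left(-1\right) 543 + 5572} = \sqrt{-543 + 5572} = \sqrt{5029}$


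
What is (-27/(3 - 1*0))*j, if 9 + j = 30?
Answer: -189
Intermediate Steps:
j = 21 (j = -9 + 30 = 21)
(-27/(3 - 1*0))*j = (-27/(3 - 1*0))*21 = (-27/(3 + 0))*21 = (-27/3)*21 = ((⅓)*(-27))*21 = -9*21 = -189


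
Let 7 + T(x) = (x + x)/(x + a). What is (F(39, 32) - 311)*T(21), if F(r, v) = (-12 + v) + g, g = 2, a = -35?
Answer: 2890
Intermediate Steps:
F(r, v) = -10 + v (F(r, v) = (-12 + v) + 2 = -10 + v)
T(x) = -7 + 2*x/(-35 + x) (T(x) = -7 + (x + x)/(x - 35) = -7 + (2*x)/(-35 + x) = -7 + 2*x/(-35 + x))
(F(39, 32) - 311)*T(21) = ((-10 + 32) - 311)*(5*(49 - 1*21)/(-35 + 21)) = (22 - 311)*(5*(49 - 21)/(-14)) = -1445*(-1)*28/14 = -289*(-10) = 2890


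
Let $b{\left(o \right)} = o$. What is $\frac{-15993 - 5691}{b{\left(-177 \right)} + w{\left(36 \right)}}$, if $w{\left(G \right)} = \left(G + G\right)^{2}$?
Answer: $- \frac{7228}{1669} \approx -4.3307$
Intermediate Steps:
$w{\left(G \right)} = 4 G^{2}$ ($w{\left(G \right)} = \left(2 G\right)^{2} = 4 G^{2}$)
$\frac{-15993 - 5691}{b{\left(-177 \right)} + w{\left(36 \right)}} = \frac{-15993 - 5691}{-177 + 4 \cdot 36^{2}} = \frac{-15993 - 5691}{-177 + 4 \cdot 1296} = \frac{-15993 - 5691}{-177 + 5184} = - \frac{21684}{5007} = \left(-21684\right) \frac{1}{5007} = - \frac{7228}{1669}$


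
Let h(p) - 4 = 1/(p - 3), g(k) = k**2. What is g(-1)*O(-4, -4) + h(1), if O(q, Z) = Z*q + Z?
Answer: 31/2 ≈ 15.500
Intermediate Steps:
O(q, Z) = Z + Z*q
h(p) = 4 + 1/(-3 + p) (h(p) = 4 + 1/(p - 3) = 4 + 1/(-3 + p))
g(-1)*O(-4, -4) + h(1) = (-1)**2*(-4*(1 - 4)) + (-11 + 4*1)/(-3 + 1) = 1*(-4*(-3)) + (-11 + 4)/(-2) = 1*12 - 1/2*(-7) = 12 + 7/2 = 31/2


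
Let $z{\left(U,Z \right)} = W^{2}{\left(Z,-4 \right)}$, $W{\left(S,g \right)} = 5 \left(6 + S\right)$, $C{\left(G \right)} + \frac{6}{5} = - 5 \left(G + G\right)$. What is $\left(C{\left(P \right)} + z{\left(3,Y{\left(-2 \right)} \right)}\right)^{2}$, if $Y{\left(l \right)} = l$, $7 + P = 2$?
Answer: $\frac{5035536}{25} \approx 2.0142 \cdot 10^{5}$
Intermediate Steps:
$P = -5$ ($P = -7 + 2 = -5$)
$C{\left(G \right)} = - \frac{6}{5} - 10 G$ ($C{\left(G \right)} = - \frac{6}{5} - 5 \left(G + G\right) = - \frac{6}{5} - 5 \cdot 2 G = - \frac{6}{5} - 10 G$)
$W{\left(S,g \right)} = 30 + 5 S$
$z{\left(U,Z \right)} = \left(30 + 5 Z\right)^{2}$
$\left(C{\left(P \right)} + z{\left(3,Y{\left(-2 \right)} \right)}\right)^{2} = \left(\left(- \frac{6}{5} - -50\right) + 25 \left(6 - 2\right)^{2}\right)^{2} = \left(\left(- \frac{6}{5} + 50\right) + 25 \cdot 4^{2}\right)^{2} = \left(\frac{244}{5} + 25 \cdot 16\right)^{2} = \left(\frac{244}{5} + 400\right)^{2} = \left(\frac{2244}{5}\right)^{2} = \frac{5035536}{25}$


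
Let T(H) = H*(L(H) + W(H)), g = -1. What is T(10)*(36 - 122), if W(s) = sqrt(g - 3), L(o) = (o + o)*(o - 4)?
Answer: -103200 - 1720*I ≈ -1.032e+5 - 1720.0*I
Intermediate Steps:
L(o) = 2*o*(-4 + o) (L(o) = (2*o)*(-4 + o) = 2*o*(-4 + o))
W(s) = 2*I (W(s) = sqrt(-1 - 3) = sqrt(-4) = 2*I)
T(H) = H*(2*I + 2*H*(-4 + H)) (T(H) = H*(2*H*(-4 + H) + 2*I) = H*(2*I + 2*H*(-4 + H)))
T(10)*(36 - 122) = (2*10*(I + 10*(-4 + 10)))*(36 - 122) = (2*10*(I + 10*6))*(-86) = (2*10*(I + 60))*(-86) = (2*10*(60 + I))*(-86) = (1200 + 20*I)*(-86) = -103200 - 1720*I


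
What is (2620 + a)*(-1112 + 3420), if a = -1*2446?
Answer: 401592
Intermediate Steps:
a = -2446
(2620 + a)*(-1112 + 3420) = (2620 - 2446)*(-1112 + 3420) = 174*2308 = 401592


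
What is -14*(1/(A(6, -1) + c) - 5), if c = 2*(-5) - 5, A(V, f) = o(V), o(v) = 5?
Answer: 357/5 ≈ 71.400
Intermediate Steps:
A(V, f) = 5
c = -15 (c = -10 - 5 = -15)
-14*(1/(A(6, -1) + c) - 5) = -14*(1/(5 - 15) - 5) = -14*(1/(-10) - 5) = -14*(-⅒ - 5) = -14*(-51/10) = 357/5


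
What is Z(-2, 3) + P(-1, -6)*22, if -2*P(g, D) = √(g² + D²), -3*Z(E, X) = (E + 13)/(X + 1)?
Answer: -11/12 - 11*√37 ≈ -67.827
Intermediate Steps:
Z(E, X) = -(13 + E)/(3*(1 + X)) (Z(E, X) = -(E + 13)/(3*(X + 1)) = -(13 + E)/(3*(1 + X)))
P(g, D) = -√(D² + g²)/2 (P(g, D) = -√(g² + D²)/2 = -√(D² + g²)/2)
Z(-2, 3) + P(-1, -6)*22 = (-13 - 1*(-2))/(3*(1 + 3)) - √((-6)² + (-1)²)/2*22 = (⅓)*(-13 + 2)/4 - √(36 + 1)/2*22 = (⅓)*(¼)*(-11) - √37/2*22 = -11/12 - 11*√37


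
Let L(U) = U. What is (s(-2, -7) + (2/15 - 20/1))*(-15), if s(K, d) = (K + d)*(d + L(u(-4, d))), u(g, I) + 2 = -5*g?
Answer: 1783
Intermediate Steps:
u(g, I) = -2 - 5*g
s(K, d) = (18 + d)*(K + d) (s(K, d) = (K + d)*(d + (-2 - 5*(-4))) = (K + d)*(d + (-2 + 20)) = (K + d)*(d + 18) = (K + d)*(18 + d) = (18 + d)*(K + d))
(s(-2, -7) + (2/15 - 20/1))*(-15) = (((-7)**2 + 18*(-2) + 18*(-7) - 2*(-7)) + (2/15 - 20/1))*(-15) = ((49 - 36 - 126 + 14) + (2*(1/15) - 20*1))*(-15) = (-99 + (2/15 - 20))*(-15) = (-99 - 298/15)*(-15) = -1783/15*(-15) = 1783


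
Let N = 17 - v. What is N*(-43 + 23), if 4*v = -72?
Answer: -700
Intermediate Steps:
v = -18 (v = (¼)*(-72) = -18)
N = 35 (N = 17 - 1*(-18) = 17 + 18 = 35)
N*(-43 + 23) = 35*(-43 + 23) = 35*(-20) = -700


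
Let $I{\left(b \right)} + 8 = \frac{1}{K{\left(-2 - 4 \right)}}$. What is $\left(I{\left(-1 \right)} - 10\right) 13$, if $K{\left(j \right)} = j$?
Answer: $- \frac{1417}{6} \approx -236.17$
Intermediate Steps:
$I{\left(b \right)} = - \frac{49}{6}$ ($I{\left(b \right)} = -8 + \frac{1}{-2 - 4} = -8 + \frac{1}{-6} = -8 - \frac{1}{6} = - \frac{49}{6}$)
$\left(I{\left(-1 \right)} - 10\right) 13 = \left(- \frac{49}{6} - 10\right) 13 = \left(- \frac{109}{6}\right) 13 = - \frac{1417}{6}$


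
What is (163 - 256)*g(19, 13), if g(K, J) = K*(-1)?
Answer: 1767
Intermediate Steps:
g(K, J) = -K
(163 - 256)*g(19, 13) = (163 - 256)*(-1*19) = -93*(-19) = 1767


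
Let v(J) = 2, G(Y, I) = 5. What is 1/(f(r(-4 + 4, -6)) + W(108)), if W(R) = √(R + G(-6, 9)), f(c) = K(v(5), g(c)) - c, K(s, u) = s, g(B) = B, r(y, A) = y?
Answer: -2/109 + √113/109 ≈ 0.079176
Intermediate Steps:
f(c) = 2 - c
W(R) = √(5 + R) (W(R) = √(R + 5) = √(5 + R))
1/(f(r(-4 + 4, -6)) + W(108)) = 1/((2 - (-4 + 4)) + √(5 + 108)) = 1/((2 - 1*0) + √113) = 1/((2 + 0) + √113) = 1/(2 + √113)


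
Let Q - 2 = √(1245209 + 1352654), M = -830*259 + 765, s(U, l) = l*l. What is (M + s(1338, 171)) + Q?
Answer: -184962 + √2597863 ≈ -1.8335e+5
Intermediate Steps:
s(U, l) = l²
M = -214205 (M = -214970 + 765 = -214205)
Q = 2 + √2597863 (Q = 2 + √(1245209 + 1352654) = 2 + √2597863 ≈ 1613.8)
(M + s(1338, 171)) + Q = (-214205 + 171²) + (2 + √2597863) = (-214205 + 29241) + (2 + √2597863) = -184964 + (2 + √2597863) = -184962 + √2597863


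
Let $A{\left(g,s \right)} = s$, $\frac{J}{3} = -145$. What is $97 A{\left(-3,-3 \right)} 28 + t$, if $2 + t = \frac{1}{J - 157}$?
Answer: $- \frac{4824801}{592} \approx -8150.0$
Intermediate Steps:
$J = -435$ ($J = 3 \left(-145\right) = -435$)
$t = - \frac{1185}{592}$ ($t = -2 + \frac{1}{-435 - 157} = -2 + \frac{1}{-592} = -2 - \frac{1}{592} = - \frac{1185}{592} \approx -2.0017$)
$97 A{\left(-3,-3 \right)} 28 + t = 97 \left(\left(-3\right) 28\right) - \frac{1185}{592} = 97 \left(-84\right) - \frac{1185}{592} = -8148 - \frac{1185}{592} = - \frac{4824801}{592}$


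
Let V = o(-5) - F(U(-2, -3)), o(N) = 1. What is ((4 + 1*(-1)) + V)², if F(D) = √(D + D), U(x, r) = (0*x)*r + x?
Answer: 12 - 16*I ≈ 12.0 - 16.0*I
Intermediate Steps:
U(x, r) = x (U(x, r) = 0*r + x = 0 + x = x)
F(D) = √2*√D (F(D) = √(2*D) = √2*√D)
V = 1 - 2*I (V = 1 - √2*√(-2) = 1 - √2*I*√2 = 1 - 2*I ≈ 1.0 - 2.0*I)
((4 + 1*(-1)) + V)² = ((4 + 1*(-1)) + (1 - 2*I))² = ((4 - 1) + (1 - 2*I))² = (3 + (1 - 2*I))² = (4 - 2*I)²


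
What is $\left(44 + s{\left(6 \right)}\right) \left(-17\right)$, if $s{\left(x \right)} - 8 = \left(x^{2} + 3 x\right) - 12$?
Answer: $-1598$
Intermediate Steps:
$s{\left(x \right)} = -4 + x^{2} + 3 x$ ($s{\left(x \right)} = 8 - \left(12 - x^{2} - 3 x\right) = 8 + \left(-12 + x^{2} + 3 x\right) = -4 + x^{2} + 3 x$)
$\left(44 + s{\left(6 \right)}\right) \left(-17\right) = \left(44 + \left(-4 + 6^{2} + 3 \cdot 6\right)\right) \left(-17\right) = \left(44 + \left(-4 + 36 + 18\right)\right) \left(-17\right) = \left(44 + 50\right) \left(-17\right) = 94 \left(-17\right) = -1598$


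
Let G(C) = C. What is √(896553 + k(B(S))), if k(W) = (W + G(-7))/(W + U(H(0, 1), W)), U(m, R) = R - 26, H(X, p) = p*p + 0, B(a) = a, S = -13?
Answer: √151517522/13 ≈ 946.87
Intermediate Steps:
H(X, p) = p² (H(X, p) = p² + 0 = p²)
U(m, R) = -26 + R
k(W) = (-7 + W)/(-26 + 2*W) (k(W) = (W - 7)/(W + (-26 + W)) = (-7 + W)/(-26 + 2*W))
√(896553 + k(B(S))) = √(896553 + (-7 - 13)/(2*(-13 - 13))) = √(896553 + (½)*(-20)/(-26)) = √(896553 + (½)*(-1/26)*(-20)) = √(896553 + 5/13) = √(11655194/13) = √151517522/13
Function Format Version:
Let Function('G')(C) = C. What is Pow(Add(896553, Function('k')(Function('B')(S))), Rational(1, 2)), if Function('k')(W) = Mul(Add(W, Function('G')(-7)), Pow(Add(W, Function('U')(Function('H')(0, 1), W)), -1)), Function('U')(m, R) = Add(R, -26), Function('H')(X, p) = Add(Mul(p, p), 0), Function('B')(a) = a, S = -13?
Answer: Mul(Rational(1, 13), Pow(151517522, Rational(1, 2))) ≈ 946.87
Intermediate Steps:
Function('H')(X, p) = Pow(p, 2) (Function('H')(X, p) = Add(Pow(p, 2), 0) = Pow(p, 2))
Function('U')(m, R) = Add(-26, R)
Function('k')(W) = Mul(Pow(Add(-26, Mul(2, W)), -1), Add(-7, W)) (Function('k')(W) = Mul(Add(W, -7), Pow(Add(W, Add(-26, W)), -1)) = Mul(Add(-7, W), Pow(Add(-26, Mul(2, W)), -1)) = Mul(Pow(Add(-26, Mul(2, W)), -1), Add(-7, W)))
Pow(Add(896553, Function('k')(Function('B')(S))), Rational(1, 2)) = Pow(Add(896553, Mul(Rational(1, 2), Pow(Add(-13, -13), -1), Add(-7, -13))), Rational(1, 2)) = Pow(Add(896553, Mul(Rational(1, 2), Pow(-26, -1), -20)), Rational(1, 2)) = Pow(Add(896553, Mul(Rational(1, 2), Rational(-1, 26), -20)), Rational(1, 2)) = Pow(Add(896553, Rational(5, 13)), Rational(1, 2)) = Pow(Rational(11655194, 13), Rational(1, 2)) = Mul(Rational(1, 13), Pow(151517522, Rational(1, 2)))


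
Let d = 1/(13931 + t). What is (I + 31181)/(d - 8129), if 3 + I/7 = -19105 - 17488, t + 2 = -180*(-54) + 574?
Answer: 5449956993/196908766 ≈ 27.678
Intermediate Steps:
t = 10292 (t = -2 + (-180*(-54) + 574) = -2 + (9720 + 574) = -2 + 10294 = 10292)
I = -256172 (I = -21 + 7*(-19105 - 17488) = -21 + 7*(-36593) = -21 - 256151 = -256172)
d = 1/24223 (d = 1/(13931 + 10292) = 1/24223 ≈ 4.1283e-5)
(I + 31181)/(d - 8129) = (-256172 + 31181)/(1/24223 - 8129) = -224991/(-196908766/24223) = -224991*(-24223/196908766) = 5449956993/196908766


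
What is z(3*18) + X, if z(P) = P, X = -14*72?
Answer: -954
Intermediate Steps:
X = -1008
z(3*18) + X = 3*18 - 1008 = 54 - 1008 = -954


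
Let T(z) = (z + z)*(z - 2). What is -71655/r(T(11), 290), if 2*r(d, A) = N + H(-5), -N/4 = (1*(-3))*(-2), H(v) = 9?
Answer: 9554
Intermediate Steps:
T(z) = 2*z*(-2 + z) (T(z) = (2*z)*(-2 + z) = 2*z*(-2 + z))
N = -24 (N = -4*1*(-3)*(-2) = -(-12)*(-2) = -4*6 = -24)
r(d, A) = -15/2 (r(d, A) = (-24 + 9)/2 = (1/2)*(-15) = -15/2)
-71655/r(T(11), 290) = -71655/(-15/2) = -71655*(-2/15) = 9554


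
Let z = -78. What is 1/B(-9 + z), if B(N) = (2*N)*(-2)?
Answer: 1/348 ≈ 0.0028736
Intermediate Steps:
B(N) = -4*N
1/B(-9 + z) = 1/(-4*(-9 - 78)) = 1/(-4*(-87)) = 1/348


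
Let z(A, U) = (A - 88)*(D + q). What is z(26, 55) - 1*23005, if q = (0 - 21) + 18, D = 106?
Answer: -29391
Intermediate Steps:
q = -3 (q = -21 + 18 = -3)
z(A, U) = -9064 + 103*A (z(A, U) = (A - 88)*(106 - 3) = (-88 + A)*103 = -9064 + 103*A)
z(26, 55) - 1*23005 = (-9064 + 103*26) - 1*23005 = (-9064 + 2678) - 23005 = -6386 - 23005 = -29391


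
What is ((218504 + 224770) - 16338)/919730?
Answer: 213468/459865 ≈ 0.46420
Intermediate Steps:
((218504 + 224770) - 16338)/919730 = (443274 - 16338)*(1/919730) = 426936*(1/919730) = 213468/459865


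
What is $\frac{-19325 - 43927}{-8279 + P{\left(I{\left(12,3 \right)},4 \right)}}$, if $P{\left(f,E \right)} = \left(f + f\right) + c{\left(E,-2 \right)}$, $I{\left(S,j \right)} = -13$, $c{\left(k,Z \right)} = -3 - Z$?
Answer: $\frac{31626}{4153} \approx 7.6152$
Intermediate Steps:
$P{\left(f,E \right)} = -1 + 2 f$ ($P{\left(f,E \right)} = \left(f + f\right) - 1 = 2 f + \left(-3 + 2\right) = 2 f - 1 = -1 + 2 f$)
$\frac{-19325 - 43927}{-8279 + P{\left(I{\left(12,3 \right)},4 \right)}} = \frac{-19325 - 43927}{-8279 + \left(-1 + 2 \left(-13\right)\right)} = - \frac{63252}{-8279 - 27} = - \frac{63252}{-8306} = \left(-63252\right) \left(- \frac{1}{8306}\right) = \frac{31626}{4153}$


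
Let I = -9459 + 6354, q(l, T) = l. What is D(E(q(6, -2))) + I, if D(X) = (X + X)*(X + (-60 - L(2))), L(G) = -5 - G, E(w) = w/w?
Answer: -3209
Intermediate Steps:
I = -3105
E(w) = 1
D(X) = 2*X*(-53 + X) (D(X) = (X + X)*(X + (-60 - (-5 - 1*2))) = (2*X)*(X + (-60 - (-5 - 2))) = (2*X)*(X + (-60 - 1*(-7))) = (2*X)*(X + (-60 + 7)) = (2*X)*(X - 53) = (2*X)*(-53 + X) = 2*X*(-53 + X))
D(E(q(6, -2))) + I = 2*1*(-53 + 1) - 3105 = 2*1*(-52) - 3105 = -104 - 3105 = -3209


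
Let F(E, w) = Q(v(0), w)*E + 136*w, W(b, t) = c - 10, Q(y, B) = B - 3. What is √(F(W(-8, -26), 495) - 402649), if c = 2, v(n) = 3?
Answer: I*√339265 ≈ 582.46*I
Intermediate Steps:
Q(y, B) = -3 + B
W(b, t) = -8 (W(b, t) = 2 - 10 = -8)
F(E, w) = 136*w + E*(-3 + w) (F(E, w) = (-3 + w)*E + 136*w = E*(-3 + w) + 136*w = 136*w + E*(-3 + w))
√(F(W(-8, -26), 495) - 402649) = √((136*495 - 8*(-3 + 495)) - 402649) = √((67320 - 8*492) - 402649) = √((67320 - 3936) - 402649) = √(63384 - 402649) = √(-339265) = I*√339265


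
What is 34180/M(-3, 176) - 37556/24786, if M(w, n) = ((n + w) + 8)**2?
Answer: -191593318/406007073 ≈ -0.47190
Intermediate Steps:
M(w, n) = (8 + n + w)**2
34180/M(-3, 176) - 37556/24786 = 34180/((8 + 176 - 3)**2) - 37556/24786 = 34180/(181**2) - 37556*1/24786 = 34180/32761 - 18778/12393 = -191593318/406007073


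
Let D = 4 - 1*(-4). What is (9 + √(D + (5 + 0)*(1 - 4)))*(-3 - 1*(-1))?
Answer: -18 - 2*I*√7 ≈ -18.0 - 5.2915*I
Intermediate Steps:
D = 8 (D = 4 + 4 = 8)
(9 + √(D + (5 + 0)*(1 - 4)))*(-3 - 1*(-1)) = (9 + √(8 + (5 + 0)*(1 - 4)))*(-3 - 1*(-1)) = (9 + √(8 + 5*(-3)))*(-3 + 1) = (9 + √(8 - 15))*(-2) = (9 + √(-7))*(-2) = (9 + I*√7)*(-2) = -18 - 2*I*√7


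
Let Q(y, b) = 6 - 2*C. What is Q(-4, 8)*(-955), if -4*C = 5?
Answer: -16235/2 ≈ -8117.5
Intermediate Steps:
C = -5/4 (C = -¼*5 = -5/4 ≈ -1.2500)
Q(y, b) = 17/2 (Q(y, b) = 6 - 2*(-5/4) = 6 + 5/2 = 17/2)
Q(-4, 8)*(-955) = (17/2)*(-955) = -16235/2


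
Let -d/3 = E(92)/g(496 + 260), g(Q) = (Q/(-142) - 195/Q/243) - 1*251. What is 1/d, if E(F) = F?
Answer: 1114438579/1199980656 ≈ 0.92871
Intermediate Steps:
g(Q) = -251 - 65/(81*Q) - Q/142 (g(Q) = (Q*(-1/142) - 195/Q*(1/243)) - 251 = (-Q/142 - 65/(81*Q)) - 251 = (-65/(81*Q) - Q/142) - 251 = -251 - 65/(81*Q) - Q/142)
d = 1199980656/1114438579 (d = -276/(-251 - 65/(81*(496 + 260)) - (496 + 260)/142) = -276/(-251 - 65/81/756 - 1/142*756) = -276/(-251 - 65/81*1/756 - 378/71) = -276/(-251 - 65/61236 - 378/71) = -276/(-1114438579/4347756) = -276*(-4347756)/1114438579 = -3*(-399993552/1114438579) = 1199980656/1114438579 ≈ 1.0768)
1/d = 1/(1199980656/1114438579) = 1114438579/1199980656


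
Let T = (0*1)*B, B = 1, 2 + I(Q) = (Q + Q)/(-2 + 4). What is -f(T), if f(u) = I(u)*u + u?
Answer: 0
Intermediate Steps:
I(Q) = -2 + Q (I(Q) = -2 + (Q + Q)/(-2 + 4) = -2 + (2*Q)/2 = -2 + (2*Q)*(½) = -2 + Q)
T = 0 (T = (0*1)*1 = 0*1 = 0)
f(u) = u + u*(-2 + u) (f(u) = (-2 + u)*u + u = u*(-2 + u) + u = u + u*(-2 + u))
-f(T) = -0*(-1 + 0) = -0*(-1) = -1*0 = 0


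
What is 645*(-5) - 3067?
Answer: -6292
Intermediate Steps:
645*(-5) - 3067 = -3225 - 3067 = -6292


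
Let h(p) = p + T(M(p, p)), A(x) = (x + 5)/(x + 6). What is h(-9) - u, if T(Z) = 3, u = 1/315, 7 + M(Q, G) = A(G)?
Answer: -1891/315 ≈ -6.0032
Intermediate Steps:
A(x) = (5 + x)/(6 + x)
M(Q, G) = -7 + (5 + G)/(6 + G)
u = 1/315 ≈ 0.0031746
h(p) = 3 + p (h(p) = p + 3 = 3 + p)
h(-9) - u = (3 - 9) - 1*1/315 = -6 - 1/315 = -1891/315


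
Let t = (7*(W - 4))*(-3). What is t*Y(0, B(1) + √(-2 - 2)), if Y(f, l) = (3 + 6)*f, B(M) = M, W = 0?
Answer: 0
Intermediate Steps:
Y(f, l) = 9*f
t = 84 (t = (7*(0 - 4))*(-3) = (7*(-4))*(-3) = -28*(-3) = 84)
t*Y(0, B(1) + √(-2 - 2)) = 84*(9*0) = 84*0 = 0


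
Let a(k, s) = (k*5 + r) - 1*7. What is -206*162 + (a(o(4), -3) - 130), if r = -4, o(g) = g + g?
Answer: -33473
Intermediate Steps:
o(g) = 2*g
a(k, s) = -11 + 5*k (a(k, s) = (k*5 - 4) - 1*7 = (5*k - 4) - 7 = (-4 + 5*k) - 7 = -11 + 5*k)
-206*162 + (a(o(4), -3) - 130) = -206*162 + ((-11 + 5*(2*4)) - 130) = -33372 + ((-11 + 5*8) - 130) = -33372 + ((-11 + 40) - 130) = -33372 + (29 - 130) = -33372 - 101 = -33473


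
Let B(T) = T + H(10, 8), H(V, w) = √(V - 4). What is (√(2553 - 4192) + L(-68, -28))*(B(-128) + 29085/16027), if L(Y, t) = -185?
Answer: (185 - I*√1639)*(2022371 - 16027*√6)/16027 ≈ 22891.0 - 5009.4*I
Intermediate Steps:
H(V, w) = √(-4 + V)
B(T) = T + √6 (B(T) = T + √(-4 + 10) = T + √6)
(√(2553 - 4192) + L(-68, -28))*(B(-128) + 29085/16027) = (√(2553 - 4192) - 185)*((-128 + √6) + 29085/16027) = (√(-1639) - 185)*((-128 + √6) + 29085*(1/16027)) = (I*√1639 - 185)*((-128 + √6) + 29085/16027) = (-185 + I*√1639)*(-2022371/16027 + √6)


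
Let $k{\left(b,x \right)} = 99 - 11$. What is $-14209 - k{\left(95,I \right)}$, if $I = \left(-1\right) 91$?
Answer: $-14297$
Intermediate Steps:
$I = -91$
$k{\left(b,x \right)} = 88$
$-14209 - k{\left(95,I \right)} = -14209 - 88 = -14297$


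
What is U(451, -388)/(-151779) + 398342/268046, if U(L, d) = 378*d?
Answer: 16628774827/6780625639 ≈ 2.4524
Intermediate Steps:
U(451, -388)/(-151779) + 398342/268046 = (378*(-388))/(-151779) + 398342/268046 = -146664*(-1/151779) + 398342*(1/268046) = 48888/50593 + 199171/134023 = 16628774827/6780625639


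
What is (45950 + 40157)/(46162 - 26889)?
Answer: 86107/19273 ≈ 4.4678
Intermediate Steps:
(45950 + 40157)/(46162 - 26889) = 86107/19273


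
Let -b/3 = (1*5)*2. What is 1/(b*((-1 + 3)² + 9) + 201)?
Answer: -1/189 ≈ -0.0052910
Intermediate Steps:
b = -30 (b = -3*1*5*2 = -15*2 = -3*10 = -30)
1/(b*((-1 + 3)² + 9) + 201) = 1/(-30*((-1 + 3)² + 9) + 201) = 1/(-30*(2² + 9) + 201) = 1/(-30*(4 + 9) + 201) = 1/(-30*13 + 201) = 1/(-390 + 201) = 1/(-189) = -1/189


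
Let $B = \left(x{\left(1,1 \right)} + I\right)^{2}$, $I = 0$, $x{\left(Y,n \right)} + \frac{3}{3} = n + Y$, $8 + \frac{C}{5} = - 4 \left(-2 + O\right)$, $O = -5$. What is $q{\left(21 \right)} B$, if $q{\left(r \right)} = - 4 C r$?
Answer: $-8400$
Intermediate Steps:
$C = 100$ ($C = -40 + 5 \left(- 4 \left(-2 - 5\right)\right) = -40 + 5 \left(\left(-4\right) \left(-7\right)\right) = -40 + 5 \cdot 28 = -40 + 140 = 100$)
$x{\left(Y,n \right)} = -1 + Y + n$ ($x{\left(Y,n \right)} = -1 + \left(n + Y\right) = -1 + \left(Y + n\right) = -1 + Y + n$)
$q{\left(r \right)} = - 400 r$ ($q{\left(r \right)} = \left(-4\right) 100 r = - 400 r$)
$B = 1$ ($B = \left(\left(-1 + 1 + 1\right) + 0\right)^{2} = \left(1 + 0\right)^{2} = 1^{2} = 1$)
$q{\left(21 \right)} B = \left(-400\right) 21 \cdot 1 = \left(-8400\right) 1 = -8400$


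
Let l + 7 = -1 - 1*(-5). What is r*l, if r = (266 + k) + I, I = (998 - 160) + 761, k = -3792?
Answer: 5781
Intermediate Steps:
I = 1599 (I = 838 + 761 = 1599)
r = -1927 (r = (266 - 3792) + 1599 = -3526 + 1599 = -1927)
l = -3 (l = -7 + (-1 - 1*(-5)) = -7 + (-1 + 5) = -7 + 4 = -3)
r*l = -1927*(-3) = 5781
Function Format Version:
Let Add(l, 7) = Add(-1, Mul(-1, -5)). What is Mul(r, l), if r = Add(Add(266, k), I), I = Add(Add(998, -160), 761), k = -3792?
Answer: 5781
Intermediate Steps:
I = 1599 (I = Add(838, 761) = 1599)
r = -1927 (r = Add(Add(266, -3792), 1599) = Add(-3526, 1599) = -1927)
l = -3 (l = Add(-7, Add(-1, Mul(-1, -5))) = Add(-7, Add(-1, 5)) = Add(-7, 4) = -3)
Mul(r, l) = Mul(-1927, -3) = 5781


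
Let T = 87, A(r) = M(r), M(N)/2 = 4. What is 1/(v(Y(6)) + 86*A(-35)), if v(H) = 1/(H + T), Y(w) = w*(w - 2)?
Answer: 111/76369 ≈ 0.0014535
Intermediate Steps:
M(N) = 8 (M(N) = 2*4 = 8)
A(r) = 8
Y(w) = w*(-2 + w)
v(H) = 1/(87 + H) (v(H) = 1/(H + 87) = 1/(87 + H))
1/(v(Y(6)) + 86*A(-35)) = 1/(1/(87 + 6*(-2 + 6)) + 86*8) = 1/(1/(87 + 6*4) + 688) = 1/(1/(87 + 24) + 688) = 1/(1/111 + 688) = 1/(76369/111) = 111/76369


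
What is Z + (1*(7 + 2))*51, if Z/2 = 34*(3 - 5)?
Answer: 323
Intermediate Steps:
Z = -136 (Z = 2*(34*(3 - 5)) = 2*(34*(-2)) = 2*(-68) = -136)
Z + (1*(7 + 2))*51 = -136 + (1*(7 + 2))*51 = -136 + (1*9)*51 = -136 + 9*51 = -136 + 459 = 323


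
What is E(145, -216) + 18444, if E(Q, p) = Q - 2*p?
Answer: 19021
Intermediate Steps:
E(145, -216) + 18444 = (145 - 2*(-216)) + 18444 = (145 + 432) + 18444 = 577 + 18444 = 19021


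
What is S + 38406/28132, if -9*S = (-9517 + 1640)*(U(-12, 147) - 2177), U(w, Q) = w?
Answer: -242536390871/126594 ≈ -1.9159e+6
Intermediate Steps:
S = -17242753/9 (S = -(-9517 + 1640)*(-12 - 2177)/9 = -(-7877)*(-2189)/9 = -1/9*17242753 = -17242753/9 ≈ -1.9159e+6)
S + 38406/28132 = -17242753/9 + 38406/28132 = -17242753/9 + 38406*(1/28132) = -17242753/9 + 19203/14066 = -242536390871/126594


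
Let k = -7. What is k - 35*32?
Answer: -1127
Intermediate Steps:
k - 35*32 = -7 - 35*32 = -7 - 1120 = -1127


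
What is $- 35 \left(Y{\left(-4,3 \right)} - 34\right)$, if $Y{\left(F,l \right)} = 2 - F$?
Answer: $980$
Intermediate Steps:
$- 35 \left(Y{\left(-4,3 \right)} - 34\right) = - 35 \left(\left(2 - -4\right) - 34\right) = - 35 \left(\left(2 + 4\right) - 34\right) = - 35 \left(6 - 34\right) = \left(-35\right) \left(-28\right) = 980$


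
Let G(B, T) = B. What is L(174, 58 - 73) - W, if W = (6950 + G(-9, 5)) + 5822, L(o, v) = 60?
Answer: -12703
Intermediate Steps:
W = 12763 (W = (6950 - 9) + 5822 = 6941 + 5822 = 12763)
L(174, 58 - 73) - W = 60 - 1*12763 = 60 - 12763 = -12703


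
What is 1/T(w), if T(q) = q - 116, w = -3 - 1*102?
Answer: -1/221 ≈ -0.0045249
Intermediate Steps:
w = -105 (w = -3 - 102 = -105)
T(q) = -116 + q
1/T(w) = 1/(-116 - 105) = 1/(-221) = -1/221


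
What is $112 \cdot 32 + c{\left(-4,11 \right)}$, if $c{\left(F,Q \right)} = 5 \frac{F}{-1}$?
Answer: $3604$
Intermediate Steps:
$c{\left(F,Q \right)} = - 5 F$ ($c{\left(F,Q \right)} = 5 F \left(-1\right) = 5 \left(- F\right) = - 5 F$)
$112 \cdot 32 + c{\left(-4,11 \right)} = 112 \cdot 32 - -20 = 3584 + 20 = 3604$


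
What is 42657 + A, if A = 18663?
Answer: 61320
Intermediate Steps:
42657 + A = 42657 + 18663 = 61320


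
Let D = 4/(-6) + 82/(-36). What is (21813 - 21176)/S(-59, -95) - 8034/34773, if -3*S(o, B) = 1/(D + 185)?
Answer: -24195637427/69546 ≈ -3.4791e+5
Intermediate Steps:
D = -53/18 (D = 4*(-⅙) + 82*(-1/36) = -⅔ - 41/18 = -53/18 ≈ -2.9444)
S(o, B) = -6/3277 (S(o, B) = -1/(3*(-53/18 + 185)) = -1/(3*3277/18) = -⅓*18/3277 = -6/3277)
(21813 - 21176)/S(-59, -95) - 8034/34773 = (21813 - 21176)/(-6/3277) - 8034/34773 = 637*(-3277/6) - 8034*1/34773 = -2087449/6 - 2678/11591 = -24195637427/69546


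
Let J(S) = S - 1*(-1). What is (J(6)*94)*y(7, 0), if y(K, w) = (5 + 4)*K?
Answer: 41454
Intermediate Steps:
J(S) = 1 + S (J(S) = S + 1 = 1 + S)
y(K, w) = 9*K
(J(6)*94)*y(7, 0) = ((1 + 6)*94)*(9*7) = (7*94)*63 = 658*63 = 41454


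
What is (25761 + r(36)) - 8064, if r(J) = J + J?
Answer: 17769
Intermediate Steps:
r(J) = 2*J
(25761 + r(36)) - 8064 = (25761 + 2*36) - 8064 = (25761 + 72) - 8064 = 25833 - 8064 = 17769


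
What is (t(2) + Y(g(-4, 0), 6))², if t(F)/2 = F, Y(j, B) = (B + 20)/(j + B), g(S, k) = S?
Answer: 289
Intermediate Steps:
Y(j, B) = (20 + B)/(B + j)
t(F) = 2*F
(t(2) + Y(g(-4, 0), 6))² = (2*2 + (20 + 6)/(6 - 4))² = (4 + 26/2)² = (4 + (½)*26)² = (4 + 13)² = 17² = 289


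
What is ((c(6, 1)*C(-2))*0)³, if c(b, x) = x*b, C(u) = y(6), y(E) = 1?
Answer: 0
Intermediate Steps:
C(u) = 1
c(b, x) = b*x
((c(6, 1)*C(-2))*0)³ = (((6*1)*1)*0)³ = ((6*1)*0)³ = (6*0)³ = 0³ = 0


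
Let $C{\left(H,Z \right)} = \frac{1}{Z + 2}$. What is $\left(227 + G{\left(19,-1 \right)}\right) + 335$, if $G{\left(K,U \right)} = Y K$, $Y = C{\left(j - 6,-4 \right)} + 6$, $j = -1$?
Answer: $\frac{1333}{2} \approx 666.5$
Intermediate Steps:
$C{\left(H,Z \right)} = \frac{1}{2 + Z}$
$Y = \frac{11}{2}$ ($Y = \frac{1}{2 - 4} + 6 = \frac{1}{-2} + 6 = - \frac{1}{2} + 6 = \frac{11}{2} \approx 5.5$)
$G{\left(K,U \right)} = \frac{11 K}{2}$
$\left(227 + G{\left(19,-1 \right)}\right) + 335 = \left(227 + \frac{11}{2} \cdot 19\right) + 335 = \left(227 + \frac{209}{2}\right) + 335 = \frac{663}{2} + 335 = \frac{1333}{2}$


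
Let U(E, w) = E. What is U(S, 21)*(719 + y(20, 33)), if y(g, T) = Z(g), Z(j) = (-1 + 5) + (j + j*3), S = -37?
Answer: -29711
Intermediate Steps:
Z(j) = 4 + 4*j (Z(j) = 4 + (j + 3*j) = 4 + 4*j)
y(g, T) = 4 + 4*g
U(S, 21)*(719 + y(20, 33)) = -37*(719 + (4 + 4*20)) = -37*(719 + (4 + 80)) = -37*(719 + 84) = -37*803 = -29711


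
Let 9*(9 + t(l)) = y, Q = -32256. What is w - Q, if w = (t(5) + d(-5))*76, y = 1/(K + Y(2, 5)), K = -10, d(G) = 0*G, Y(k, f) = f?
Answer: 1420664/45 ≈ 31570.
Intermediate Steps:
d(G) = 0
y = -⅕ (y = 1/(-10 + 5) = 1/(-5) = -⅕ ≈ -0.20000)
t(l) = -406/45 (t(l) = -9 + (⅑)*(-⅕) = -9 - 1/45 = -406/45)
w = -30856/45 (w = (-406/45 + 0)*76 = -406/45*76 = -30856/45 ≈ -685.69)
w - Q = -30856/45 - 1*(-32256) = -30856/45 + 32256 = 1420664/45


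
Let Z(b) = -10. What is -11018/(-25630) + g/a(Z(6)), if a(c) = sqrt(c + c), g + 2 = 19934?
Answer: 5509/12815 - 9966*I*sqrt(5)/5 ≈ 0.42989 - 4456.9*I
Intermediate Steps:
g = 19932 (g = -2 + 19934 = 19932)
a(c) = sqrt(2)*sqrt(c) (a(c) = sqrt(2*c) = sqrt(2)*sqrt(c))
-11018/(-25630) + g/a(Z(6)) = -11018/(-25630) + 19932/((sqrt(2)*sqrt(-10))) = -11018*(-1/25630) + 19932/((sqrt(2)*(I*sqrt(10)))) = 5509/12815 + 19932/((2*I*sqrt(5))) = 5509/12815 + 19932*(-I*sqrt(5)/10) = 5509/12815 - 9966*I*sqrt(5)/5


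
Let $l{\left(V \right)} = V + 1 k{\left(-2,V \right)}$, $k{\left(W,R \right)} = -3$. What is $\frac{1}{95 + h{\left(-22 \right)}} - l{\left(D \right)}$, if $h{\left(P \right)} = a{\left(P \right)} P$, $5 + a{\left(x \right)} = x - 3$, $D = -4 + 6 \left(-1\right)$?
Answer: $\frac{9816}{755} \approx 13.001$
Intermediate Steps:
$D = -10$ ($D = -4 - 6 = -10$)
$a{\left(x \right)} = -8 + x$ ($a{\left(x \right)} = -5 + \left(x - 3\right) = -5 + \left(-3 + x\right) = -8 + x$)
$l{\left(V \right)} = -3 + V$ ($l{\left(V \right)} = V + 1 \left(-3\right) = V - 3 = -3 + V$)
$h{\left(P \right)} = P \left(-8 + P\right)$ ($h{\left(P \right)} = \left(-8 + P\right) P = P \left(-8 + P\right)$)
$\frac{1}{95 + h{\left(-22 \right)}} - l{\left(D \right)} = \frac{1}{95 - 22 \left(-8 - 22\right)} - \left(-3 - 10\right) = \frac{1}{95 - -660} - -13 = \frac{1}{95 + 660} + 13 = \frac{1}{755} + 13 = \frac{9816}{755}$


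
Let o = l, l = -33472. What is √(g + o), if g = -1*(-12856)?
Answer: 2*I*√5154 ≈ 143.58*I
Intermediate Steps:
g = 12856
o = -33472
√(g + o) = √(12856 - 33472) = √(-20616) = 2*I*√5154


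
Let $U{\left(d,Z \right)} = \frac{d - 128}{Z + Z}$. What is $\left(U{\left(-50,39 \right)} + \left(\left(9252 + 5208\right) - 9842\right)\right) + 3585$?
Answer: $\frac{319828}{39} \approx 8200.7$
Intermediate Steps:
$U{\left(d,Z \right)} = \frac{-128 + d}{2 Z}$
$\left(U{\left(-50,39 \right)} + \left(\left(9252 + 5208\right) - 9842\right)\right) + 3585 = \left(\frac{-128 - 50}{2 \cdot 39} + \left(\left(9252 + 5208\right) - 9842\right)\right) + 3585 = \left(\frac{1}{2} \cdot \frac{1}{39} \left(-178\right) + \left(14460 - 9842\right)\right) + 3585 = \left(- \frac{89}{39} + 4618\right) + 3585 = \frac{180013}{39} + 3585 = \frac{319828}{39}$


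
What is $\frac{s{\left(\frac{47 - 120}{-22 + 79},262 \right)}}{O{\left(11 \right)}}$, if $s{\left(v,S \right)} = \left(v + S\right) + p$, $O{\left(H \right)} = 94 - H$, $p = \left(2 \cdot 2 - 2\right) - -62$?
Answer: $\frac{223}{57} \approx 3.9123$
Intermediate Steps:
$p = 64$ ($p = \left(4 - 2\right) + 62 = 2 + 62 = 64$)
$s{\left(v,S \right)} = 64 + S + v$ ($s{\left(v,S \right)} = \left(v + S\right) + 64 = \left(S + v\right) + 64 = 64 + S + v$)
$\frac{s{\left(\frac{47 - 120}{-22 + 79},262 \right)}}{O{\left(11 \right)}} = \frac{64 + 262 + \frac{47 - 120}{-22 + 79}}{94 - 11} = \frac{64 + 262 - \frac{73}{57}}{94 - 11} = \frac{64 + 262 - \frac{73}{57}}{83} = \left(64 + 262 - \frac{73}{57}\right) \frac{1}{83} = \frac{18509}{57} \cdot \frac{1}{83} = \frac{223}{57}$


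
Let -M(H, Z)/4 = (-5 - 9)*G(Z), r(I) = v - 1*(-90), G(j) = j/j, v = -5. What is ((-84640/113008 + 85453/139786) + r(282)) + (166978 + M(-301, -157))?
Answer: 164997876306241/987308518 ≈ 1.6712e+5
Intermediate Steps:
G(j) = 1
r(I) = 85 (r(I) = -5 - 1*(-90) = -5 + 90 = 85)
M(H, Z) = 56 (M(H, Z) = -4*(-5 - 9) = -(-56) = -4*(-14) = 56)
((-84640/113008 + 85453/139786) + r(282)) + (166978 + M(-301, -157)) = ((-84640/113008 + 85453/139786) + 85) + (166978 + 56) = ((-84640*1/113008 + 85453*(1/139786)) + 85) + 167034 = ((-5290/7063 + 85453/139786) + 85) + 167034 = (-135913401/987308518 + 85) + 167034 = 83785310629/987308518 + 167034 = 164997876306241/987308518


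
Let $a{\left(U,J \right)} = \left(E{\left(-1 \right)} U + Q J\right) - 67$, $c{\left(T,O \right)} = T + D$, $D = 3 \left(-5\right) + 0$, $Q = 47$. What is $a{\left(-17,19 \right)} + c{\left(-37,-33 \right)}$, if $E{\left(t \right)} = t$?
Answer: $791$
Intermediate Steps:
$D = -15$ ($D = -15 + 0 = -15$)
$c{\left(T,O \right)} = -15 + T$ ($c{\left(T,O \right)} = T - 15 = -15 + T$)
$a{\left(U,J \right)} = -67 - U + 47 J$ ($a{\left(U,J \right)} = \left(- U + 47 J\right) - 67 = -67 - U + 47 J$)
$a{\left(-17,19 \right)} + c{\left(-37,-33 \right)} = \left(-67 - -17 + 47 \cdot 19\right) - 52 = \left(-67 + 17 + 893\right) - 52 = 843 - 52 = 791$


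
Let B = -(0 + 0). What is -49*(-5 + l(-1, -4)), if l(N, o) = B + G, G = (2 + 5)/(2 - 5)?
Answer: 1078/3 ≈ 359.33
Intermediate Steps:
G = -7/3 (G = 7/(-3) = 7*(-⅓) = -7/3 ≈ -2.3333)
B = 0 (B = -1*0 = 0)
l(N, o) = -7/3 (l(N, o) = 0 - 7/3 = -7/3)
-49*(-5 + l(-1, -4)) = -49*(-5 - 7/3) = -49*(-22/3) = 1078/3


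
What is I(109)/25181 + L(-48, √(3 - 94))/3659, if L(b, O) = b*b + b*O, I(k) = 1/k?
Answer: 6323859275/10042963411 - 48*I*√91/3659 ≈ 0.62968 - 0.12514*I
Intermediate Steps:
L(b, O) = b² + O*b
I(109)/25181 + L(-48, √(3 - 94))/3659 = 1/(109*25181) - 48*(√(3 - 94) - 48)/3659 = (1/109)*(1/25181) - 48*(√(-91) - 48)*(1/3659) = 1/2744729 - 48*(I*√91 - 48)*(1/3659) = 1/2744729 - 48*(-48 + I*√91)*(1/3659) = 1/2744729 + (2304 - 48*I*√91)*(1/3659) = 1/2744729 + (2304/3659 - 48*I*√91/3659) = 6323859275/10042963411 - 48*I*√91/3659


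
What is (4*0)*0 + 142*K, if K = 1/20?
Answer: 71/10 ≈ 7.1000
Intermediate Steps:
K = 1/20 ≈ 0.050000
(4*0)*0 + 142*K = (4*0)*0 + 142*(1/20) = 0*0 + 71/10 = 0 + 71/10 = 71/10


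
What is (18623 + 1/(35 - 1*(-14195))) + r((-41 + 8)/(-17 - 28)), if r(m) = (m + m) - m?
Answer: 795047179/42690 ≈ 18624.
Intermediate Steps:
r(m) = m (r(m) = 2*m - m = m)
(18623 + 1/(35 - 1*(-14195))) + r((-41 + 8)/(-17 - 28)) = (18623 + 1/(35 - 1*(-14195))) + (-41 + 8)/(-17 - 28) = (18623 + 1/(35 + 14195)) - 33/(-45) = (18623 + 1/14230) - 33*(-1/45) = (18623 + 1/14230) + 11/15 = 265005291/14230 + 11/15 = 795047179/42690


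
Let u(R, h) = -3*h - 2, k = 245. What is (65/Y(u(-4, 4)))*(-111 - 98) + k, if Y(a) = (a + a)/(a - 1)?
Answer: -196915/28 ≈ -7032.7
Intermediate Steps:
u(R, h) = -2 - 3*h
Y(a) = 2*a/(-1 + a) (Y(a) = (2*a)/(-1 + a) = 2*a/(-1 + a))
(65/Y(u(-4, 4)))*(-111 - 98) + k = (65/((2*(-2 - 3*4)/(-1 + (-2 - 3*4)))))*(-111 - 98) + 245 = (65/((2*(-2 - 12)/(-1 + (-2 - 12)))))*(-209) + 245 = (65/((2*(-14)/(-1 - 14))))*(-209) + 245 = (65/((2*(-14)/(-15))))*(-209) + 245 = (65/((2*(-14)*(-1/15))))*(-209) + 245 = (65/(28/15))*(-209) + 245 = (65*(15/28))*(-209) + 245 = (975/28)*(-209) + 245 = -203775/28 + 245 = -196915/28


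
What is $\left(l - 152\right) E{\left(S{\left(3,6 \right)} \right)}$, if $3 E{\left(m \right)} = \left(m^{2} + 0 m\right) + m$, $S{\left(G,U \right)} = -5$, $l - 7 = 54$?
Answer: $- \frac{1820}{3} \approx -606.67$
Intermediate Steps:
$l = 61$ ($l = 7 + 54 = 61$)
$E{\left(m \right)} = \frac{m}{3} + \frac{m^{2}}{3}$ ($E{\left(m \right)} = \frac{\left(m^{2} + 0 m\right) + m}{3} = \frac{\left(m^{2} + 0\right) + m}{3} = \frac{m^{2} + m}{3} = \frac{m + m^{2}}{3} = \frac{m}{3} + \frac{m^{2}}{3}$)
$\left(l - 152\right) E{\left(S{\left(3,6 \right)} \right)} = \left(61 - 152\right) \frac{1}{3} \left(-5\right) \left(1 - 5\right) = - 91 \cdot \frac{1}{3} \left(-5\right) \left(-4\right) = \left(-91\right) \frac{20}{3} = - \frac{1820}{3}$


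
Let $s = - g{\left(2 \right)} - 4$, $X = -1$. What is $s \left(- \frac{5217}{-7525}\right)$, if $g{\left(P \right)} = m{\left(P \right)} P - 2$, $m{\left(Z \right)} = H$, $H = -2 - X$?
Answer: $0$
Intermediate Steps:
$H = -1$ ($H = -2 - -1 = -2 + 1 = -1$)
$m{\left(Z \right)} = -1$
$g{\left(P \right)} = -2 - P$ ($g{\left(P \right)} = - P - 2 = -2 - P$)
$s = 0$ ($s = - (-2 - 2) - 4 = \left(-1\right) \left(-4\right) - 4 = 4 - 4 = 0$)
$s \left(- \frac{5217}{-7525}\right) = 0 \left(- \frac{5217}{-7525}\right) = 0 \left(\left(-5217\right) \left(- \frac{1}{7525}\right)\right) = 0 \cdot \frac{5217}{7525} = 0$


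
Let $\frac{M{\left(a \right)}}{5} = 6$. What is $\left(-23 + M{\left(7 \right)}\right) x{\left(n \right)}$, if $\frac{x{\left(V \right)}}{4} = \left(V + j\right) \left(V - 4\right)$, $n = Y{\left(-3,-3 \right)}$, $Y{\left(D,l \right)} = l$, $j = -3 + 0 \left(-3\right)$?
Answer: $1176$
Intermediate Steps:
$j = -3$ ($j = -3 + 0 = -3$)
$M{\left(a \right)} = 30$ ($M{\left(a \right)} = 5 \cdot 6 = 30$)
$n = -3$
$x{\left(V \right)} = 4 \left(-4 + V\right) \left(-3 + V\right)$ ($x{\left(V \right)} = 4 \left(V - 3\right) \left(V - 4\right) = 4 \left(-3 + V\right) \left(-4 + V\right) = 4 \left(-4 + V\right) \left(-3 + V\right)$)
$\left(-23 + M{\left(7 \right)}\right) x{\left(n \right)} = \left(-23 + 30\right) \left(48 - -84 + 4 \left(-3\right)^{2}\right) = 7 \left(48 + 84 + 4 \cdot 9\right) = 7 \left(48 + 84 + 36\right) = 7 \cdot 168 = 1176$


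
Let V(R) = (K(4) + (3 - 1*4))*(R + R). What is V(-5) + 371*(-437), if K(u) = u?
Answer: -162157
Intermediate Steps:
V(R) = 6*R (V(R) = (4 + (3 - 1*4))*(R + R) = (4 + (3 - 4))*(2*R) = (4 - 1)*(2*R) = 3*(2*R) = 6*R)
V(-5) + 371*(-437) = 6*(-5) + 371*(-437) = -30 - 162127 = -162157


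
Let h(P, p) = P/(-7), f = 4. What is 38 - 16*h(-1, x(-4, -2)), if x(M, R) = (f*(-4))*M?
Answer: 250/7 ≈ 35.714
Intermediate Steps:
x(M, R) = -16*M (x(M, R) = (4*(-4))*M = -16*M)
h(P, p) = -P/7 (h(P, p) = P*(-1/7) = -P/7)
38 - 16*h(-1, x(-4, -2)) = 38 - (-16)*(-1)/7 = 38 - 16*1/7 = 38 - 16/7 = 250/7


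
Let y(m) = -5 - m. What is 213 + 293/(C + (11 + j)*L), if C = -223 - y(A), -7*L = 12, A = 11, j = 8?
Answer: 355150/1677 ≈ 211.78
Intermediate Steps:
L = -12/7 (L = -⅐*12 = -12/7 ≈ -1.7143)
C = -207 (C = -223 - (-5 - 1*11) = -223 - (-5 - 11) = -223 - 1*(-16) = -223 + 16 = -207)
213 + 293/(C + (11 + j)*L) = 213 + 293/(-207 + (11 + 8)*(-12/7)) = 213 + 293/(-207 + 19*(-12/7)) = 213 + 293/(-207 - 228/7) = 213 + 293/(-1677/7) = 213 - 7/1677*293 = 213 - 2051/1677 = 355150/1677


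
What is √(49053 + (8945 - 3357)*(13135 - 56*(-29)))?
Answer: √82522345 ≈ 9084.2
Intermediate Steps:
√(49053 + (8945 - 3357)*(13135 - 56*(-29))) = √(49053 + 5588*(13135 + 1624)) = √(49053 + 5588*14759) = √(49053 + 82473292) = √82522345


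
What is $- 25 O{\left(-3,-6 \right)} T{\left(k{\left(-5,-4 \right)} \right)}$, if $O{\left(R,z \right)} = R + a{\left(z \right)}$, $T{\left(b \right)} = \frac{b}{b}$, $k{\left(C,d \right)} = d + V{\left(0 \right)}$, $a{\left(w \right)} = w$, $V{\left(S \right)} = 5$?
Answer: $225$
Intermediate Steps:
$k{\left(C,d \right)} = 5 + d$ ($k{\left(C,d \right)} = d + 5 = 5 + d$)
$T{\left(b \right)} = 1$
$O{\left(R,z \right)} = R + z$
$- 25 O{\left(-3,-6 \right)} T{\left(k{\left(-5,-4 \right)} \right)} = - 25 \left(-3 - 6\right) 1 = \left(-25\right) \left(-9\right) 1 = 225 \cdot 1 = 225$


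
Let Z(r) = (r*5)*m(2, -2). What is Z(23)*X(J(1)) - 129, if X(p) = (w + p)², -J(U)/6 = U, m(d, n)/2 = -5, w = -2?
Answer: -73729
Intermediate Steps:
m(d, n) = -10 (m(d, n) = 2*(-5) = -10)
J(U) = -6*U
X(p) = (-2 + p)²
Z(r) = -50*r (Z(r) = (r*5)*(-10) = (5*r)*(-10) = -50*r)
Z(23)*X(J(1)) - 129 = (-50*23)*(-2 - 6*1)² - 129 = -1150*(-2 - 6)² - 129 = -1150*(-8)² - 129 = -1150*64 - 129 = -73600 - 129 = -73729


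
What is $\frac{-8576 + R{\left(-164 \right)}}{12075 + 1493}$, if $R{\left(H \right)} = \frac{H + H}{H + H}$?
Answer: $- \frac{8575}{13568} \approx -0.632$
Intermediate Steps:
$R{\left(H \right)} = 1$ ($R{\left(H \right)} = \frac{2 H}{2 H} = 2 H \frac{1}{2 H} = 1$)
$\frac{-8576 + R{\left(-164 \right)}}{12075 + 1493} = \frac{-8576 + 1}{12075 + 1493} = - \frac{8575}{13568}$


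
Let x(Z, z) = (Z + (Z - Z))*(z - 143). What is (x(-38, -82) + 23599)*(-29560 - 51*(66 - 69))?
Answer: -945405643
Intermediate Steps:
x(Z, z) = Z*(-143 + z) (x(Z, z) = (Z + 0)*(-143 + z) = Z*(-143 + z))
(x(-38, -82) + 23599)*(-29560 - 51*(66 - 69)) = (-38*(-143 - 82) + 23599)*(-29560 - 51*(66 - 69)) = (-38*(-225) + 23599)*(-29560 - 51*(-3)) = (8550 + 23599)*(-29560 + 153) = 32149*(-29407) = -945405643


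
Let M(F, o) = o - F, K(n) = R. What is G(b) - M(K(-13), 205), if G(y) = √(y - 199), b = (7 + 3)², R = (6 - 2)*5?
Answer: -185 + 3*I*√11 ≈ -185.0 + 9.9499*I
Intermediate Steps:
R = 20 (R = 4*5 = 20)
K(n) = 20
b = 100 (b = 10² = 100)
G(y) = √(-199 + y)
G(b) - M(K(-13), 205) = √(-199 + 100) - (205 - 1*20) = √(-99) - (205 - 20) = 3*I*√11 - 1*185 = 3*I*√11 - 185 = -185 + 3*I*√11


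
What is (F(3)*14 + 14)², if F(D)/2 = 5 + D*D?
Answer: 164836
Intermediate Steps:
F(D) = 10 + 2*D² (F(D) = 2*(5 + D*D) = 2*(5 + D²) = 10 + 2*D²)
(F(3)*14 + 14)² = ((10 + 2*3²)*14 + 14)² = ((10 + 2*9)*14 + 14)² = ((10 + 18)*14 + 14)² = (28*14 + 14)² = (392 + 14)² = 406² = 164836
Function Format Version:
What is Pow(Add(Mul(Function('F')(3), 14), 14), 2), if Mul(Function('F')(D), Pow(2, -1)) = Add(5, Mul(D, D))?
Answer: 164836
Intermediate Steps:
Function('F')(D) = Add(10, Mul(2, Pow(D, 2))) (Function('F')(D) = Mul(2, Add(5, Mul(D, D))) = Mul(2, Add(5, Pow(D, 2))) = Add(10, Mul(2, Pow(D, 2))))
Pow(Add(Mul(Function('F')(3), 14), 14), 2) = Pow(Add(Mul(Add(10, Mul(2, Pow(3, 2))), 14), 14), 2) = Pow(Add(Mul(Add(10, Mul(2, 9)), 14), 14), 2) = Pow(Add(Mul(Add(10, 18), 14), 14), 2) = Pow(Add(Mul(28, 14), 14), 2) = Pow(Add(392, 14), 2) = Pow(406, 2) = 164836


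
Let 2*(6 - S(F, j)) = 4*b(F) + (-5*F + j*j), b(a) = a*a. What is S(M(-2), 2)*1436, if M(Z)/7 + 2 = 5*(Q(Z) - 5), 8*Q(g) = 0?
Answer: -103263478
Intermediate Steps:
b(a) = a**2
Q(g) = 0 (Q(g) = (1/8)*0 = 0)
M(Z) = -189 (M(Z) = -14 + 7*(5*(0 - 5)) = -14 + 7*(5*(-5)) = -14 + 7*(-25) = -14 - 175 = -189)
S(F, j) = 6 - 2*F**2 - j**2/2 + 5*F/2 (S(F, j) = 6 - (4*F**2 + (-5*F + j*j))/2 = 6 - (4*F**2 + (-5*F + j**2))/2 = 6 - (4*F**2 + (j**2 - 5*F))/2 = 6 - (j**2 - 5*F + 4*F**2)/2 = 6 + (-2*F**2 - j**2/2 + 5*F/2) = 6 - 2*F**2 - j**2/2 + 5*F/2)
S(M(-2), 2)*1436 = (6 - 2*(-189)**2 - 1/2*2**2 + (5/2)*(-189))*1436 = (6 - 2*35721 - 1/2*4 - 945/2)*1436 = (6 - 71442 - 2 - 945/2)*1436 = -143821/2*1436 = -103263478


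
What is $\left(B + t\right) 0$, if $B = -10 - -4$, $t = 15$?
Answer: $0$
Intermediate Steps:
$B = -6$ ($B = -10 + 4 = -6$)
$\left(B + t\right) 0 = \left(-6 + 15\right) 0 = 9 \cdot 0 = 0$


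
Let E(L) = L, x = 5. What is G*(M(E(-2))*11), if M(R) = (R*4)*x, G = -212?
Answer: 93280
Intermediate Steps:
M(R) = 20*R (M(R) = (R*4)*5 = (4*R)*5 = 20*R)
G*(M(E(-2))*11) = -212*20*(-2)*11 = -(-8480)*11 = -212*(-440) = 93280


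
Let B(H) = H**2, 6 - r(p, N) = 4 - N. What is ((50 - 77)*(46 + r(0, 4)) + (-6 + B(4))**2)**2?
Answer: 1700416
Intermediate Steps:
r(p, N) = 2 + N (r(p, N) = 6 - (4 - N) = 6 + (-4 + N) = 2 + N)
((50 - 77)*(46 + r(0, 4)) + (-6 + B(4))**2)**2 = ((50 - 77)*(46 + (2 + 4)) + (-6 + 4**2)**2)**2 = (-27*(46 + 6) + (-6 + 16)**2)**2 = (-27*52 + 10**2)**2 = (-1404 + 100)**2 = (-1304)**2 = 1700416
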